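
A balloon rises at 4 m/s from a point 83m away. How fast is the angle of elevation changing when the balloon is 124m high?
0.014911 rad/s

tan(θ) = y/83
sec²(θ) · dθ/dt = (1/83) · dy/dt
dθ/dt = cos²(θ)/83 · 4 = 83/(83² + 124²) · 4
dθ/dt = 0.014911 rad/s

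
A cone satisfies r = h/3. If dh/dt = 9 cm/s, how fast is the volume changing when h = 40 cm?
1600π cm³/s

V = (1/3)π(h/3)²h = πh³/27
dV/dt = πh²/9 · 9
At h = 40: dV/dt = 1600π cm³/s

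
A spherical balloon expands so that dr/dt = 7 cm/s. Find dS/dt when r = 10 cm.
560π cm²/s

S = 4πr²
dS/dt = dS/dr · dr/dt = 8πr · 7
At r = 10: dS/dt = 560π cm²/s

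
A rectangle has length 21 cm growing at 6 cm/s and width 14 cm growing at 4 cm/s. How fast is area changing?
168 cm²/s

A = lw
dA/dt = w·dl/dt + l·dw/dt = 14·6 + 21·4 = 168 cm²/s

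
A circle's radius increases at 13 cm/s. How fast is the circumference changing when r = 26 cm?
26π cm/s

C = 2πr
dC/dt = 2π · dr/dt = 2π · 13 = 26π cm/s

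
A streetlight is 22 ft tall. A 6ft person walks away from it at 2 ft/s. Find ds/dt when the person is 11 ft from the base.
3/4 ft/s

By similar triangles: 22/(x+s) = 6/s
Solving: s = 6x/16
ds/dt = 6/16 · dx/dt = 3/8 · 2 = 3/4 ft/s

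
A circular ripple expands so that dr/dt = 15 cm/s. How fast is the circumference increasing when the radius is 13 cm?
30π cm/s

C = 2πr
dC/dt = 2π · dr/dt = 2π · 15 = 30π cm/s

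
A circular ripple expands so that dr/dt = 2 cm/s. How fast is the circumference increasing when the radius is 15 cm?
4π cm/s

C = 2πr
dC/dt = 2π · dr/dt = 2π · 2 = 4π cm/s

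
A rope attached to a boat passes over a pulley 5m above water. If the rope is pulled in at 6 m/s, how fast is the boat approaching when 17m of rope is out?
17√66/22 ≈ 6.278 m/s

rope² = x² + 5²
x = √(17² - 5²) = 2√66
dx/dt = (rope/x) · d(rope)/dt = (17/(2√66)) · (-6) = -17√66/22 m/s
The boat approaches at 17√66/22 ≈ 6.278 m/s.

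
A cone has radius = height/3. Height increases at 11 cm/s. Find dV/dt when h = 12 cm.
176π cm³/s

V = (1/3)π(h/3)²h = πh³/27
dV/dt = πh²/9 · 11
At h = 12: dV/dt = 176π cm³/s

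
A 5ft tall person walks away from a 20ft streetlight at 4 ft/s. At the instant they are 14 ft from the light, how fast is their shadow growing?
4/3 ft/s

By similar triangles: 20/(x+s) = 5/s
Solving: s = 5x/15
ds/dt = 5/15 · dx/dt = 1/3 · 4 = 4/3 ft/s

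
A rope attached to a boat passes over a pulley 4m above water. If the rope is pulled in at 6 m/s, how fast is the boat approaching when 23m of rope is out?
46√57/57 ≈ 6.093 m/s

rope² = x² + 4²
x = √(23² - 4²) = 3√57
dx/dt = (rope/x) · d(rope)/dt = (23/(3√57)) · (-6) = -46√57/57 m/s
The boat approaches at 46√57/57 ≈ 6.093 m/s.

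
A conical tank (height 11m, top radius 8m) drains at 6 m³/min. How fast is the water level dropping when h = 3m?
121/(96π) ≈ 0.4012 m/min

r/h = 8/11, so r = (8/11)h
V = (1/3)πr²h = (1/3)π((8/11)h)²h = (64/363)πh³
dV/dh = (64/121)πh²
dh/dt = (dV/dt)/(dV/dh) = -6/((64/121)π·3²) = -121/(96π) m/min
The level is dropping at 121/(96π) ≈ 0.4012 m/min.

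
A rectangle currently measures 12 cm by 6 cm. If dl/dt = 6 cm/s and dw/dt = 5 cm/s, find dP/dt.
22 cm/s

P = 2(l + w)
dP/dt = 2(dl/dt + dw/dt) = 2(6 + 5) = 22 cm/s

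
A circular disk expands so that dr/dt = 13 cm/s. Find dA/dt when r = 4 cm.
104π cm²/s

A = πr²
dA/dt = 2πr · dr/dt = 2π(4)(13) = 104π cm²/s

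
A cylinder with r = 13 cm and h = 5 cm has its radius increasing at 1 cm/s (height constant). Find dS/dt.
62π cm²/s

S = 2πrh + 2πr² (lateral + bases)
dS/dt = (2πh + 4πr)·dr/dt = (2π·5 + 4π·13)·1
= 62π cm²/s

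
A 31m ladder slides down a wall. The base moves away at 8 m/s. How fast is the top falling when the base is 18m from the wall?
144√13/91 ≈ 5.705 m/s

x² + y² = 31²
2x·dx/dt + 2y·dy/dt = 0
dy/dt = -x/y · dx/dt = -18/(7√13) · 8 = -144√13/91 m/s
The top is descending at 144√13/91 ≈ 5.705 m/s.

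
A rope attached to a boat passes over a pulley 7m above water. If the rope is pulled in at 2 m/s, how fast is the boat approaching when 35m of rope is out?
5√6/6 ≈ 2.041 m/s

rope² = x² + 7²
x = √(35² - 7²) = 14√6
dx/dt = (rope/x) · d(rope)/dt = (35/(14√6)) · (-2) = -5√6/6 m/s
The boat approaches at 5√6/6 ≈ 2.041 m/s.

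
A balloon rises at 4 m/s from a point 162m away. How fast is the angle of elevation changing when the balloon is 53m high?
0.022304 rad/s

tan(θ) = y/162
sec²(θ) · dθ/dt = (1/162) · dy/dt
dθ/dt = cos²(θ)/162 · 4 = 162/(162² + 53²) · 4
dθ/dt = 0.022304 rad/s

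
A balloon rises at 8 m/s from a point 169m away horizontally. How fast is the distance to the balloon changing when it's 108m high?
864√1609/8045 ≈ 4.308 m/s

z² = 169² + y²
z = √(169² + 108²) = 5√1609
dz/dt = y/z · dy/dt = 108/(5√1609) · 8 = 864√1609/8045 ≈ 4.308 m/s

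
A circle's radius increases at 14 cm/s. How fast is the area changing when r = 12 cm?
336π cm²/s

A = πr²
dA/dt = 2πr · dr/dt = 2π(12)(14) = 336π cm²/s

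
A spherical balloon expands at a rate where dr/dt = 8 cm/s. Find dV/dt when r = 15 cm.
7200π cm³/s

V = (4/3)πr³
dV/dt = dV/dr · dr/dt = 4πr² · 8
At r = 15: dV/dt = 7200π cm³/s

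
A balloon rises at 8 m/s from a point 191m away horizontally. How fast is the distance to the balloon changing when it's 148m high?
1184√58385/58385 ≈ 4.9 m/s

z² = 191² + y²
z = √(191² + 148²) = √58385
dz/dt = y/z · dy/dt = 148/√58385 · 8 = 1184√58385/58385 ≈ 4.9 m/s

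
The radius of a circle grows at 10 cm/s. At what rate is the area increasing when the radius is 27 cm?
540π cm²/s

A = πr²
dA/dt = 2πr · dr/dt = 2π(27)(10) = 540π cm²/s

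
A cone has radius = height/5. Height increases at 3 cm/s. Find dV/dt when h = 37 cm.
4107π/25 cm³/s

V = (1/3)π(h/5)²h = πh³/75
dV/dt = πh²/25 · 3
At h = 37: dV/dt = 4107π/25 cm³/s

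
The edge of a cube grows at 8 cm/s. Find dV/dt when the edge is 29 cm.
20184 cm³/s

V = s³
dV/dt = 3s² · ds/dt = 3·29²·8 = 20184 cm³/s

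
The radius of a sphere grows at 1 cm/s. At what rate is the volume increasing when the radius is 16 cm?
1024π cm³/s

V = (4/3)πr³
dV/dt = dV/dr · dr/dt = 4πr² · 1
At r = 16: dV/dt = 1024π cm³/s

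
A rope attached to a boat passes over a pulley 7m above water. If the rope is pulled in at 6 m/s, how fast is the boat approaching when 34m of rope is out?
68√123/123 ≈ 6.131 m/s

rope² = x² + 7²
x = √(34² - 7²) = 3√123
dx/dt = (rope/x) · d(rope)/dt = (34/(3√123)) · (-6) = -68√123/123 m/s
The boat approaches at 68√123/123 ≈ 6.131 m/s.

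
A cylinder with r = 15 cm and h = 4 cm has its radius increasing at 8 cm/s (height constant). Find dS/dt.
544π cm²/s

S = 2πrh + 2πr² (lateral + bases)
dS/dt = (2πh + 4πr)·dr/dt = (2π·4 + 4π·15)·8
= 544π cm²/s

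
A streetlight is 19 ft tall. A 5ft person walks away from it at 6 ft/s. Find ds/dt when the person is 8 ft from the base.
15/7 ft/s

By similar triangles: 19/(x+s) = 5/s
Solving: s = 5x/14
ds/dt = 5/14 · dx/dt = 5/14 · 6 = 15/7 ft/s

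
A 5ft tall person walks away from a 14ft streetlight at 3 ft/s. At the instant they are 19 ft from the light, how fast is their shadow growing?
5/3 ft/s

By similar triangles: 14/(x+s) = 5/s
Solving: s = 5x/9
ds/dt = 5/9 · dx/dt = 5/9 · 3 = 5/3 ft/s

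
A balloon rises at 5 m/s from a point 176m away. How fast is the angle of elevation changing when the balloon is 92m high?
0.022312 rad/s

tan(θ) = y/176
sec²(θ) · dθ/dt = (1/176) · dy/dt
dθ/dt = cos²(θ)/176 · 5 = 176/(176² + 92²) · 5
dθ/dt = 0.022312 rad/s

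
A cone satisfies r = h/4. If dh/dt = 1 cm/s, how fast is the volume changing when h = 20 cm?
25π cm³/s

V = (1/3)π(h/4)²h = πh³/48
dV/dt = πh²/16 · 1
At h = 20: dV/dt = 25π cm³/s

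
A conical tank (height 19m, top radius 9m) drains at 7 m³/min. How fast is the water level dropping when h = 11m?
2527/(9801π) ≈ 0.08207 m/min

r/h = 9/19, so r = (9/19)h
V = (1/3)πr²h = (1/3)π((9/19)h)²h = (27/361)πh³
dV/dh = (81/361)πh²
dh/dt = (dV/dt)/(dV/dh) = -7/((81/361)π·11²) = -2527/(9801π) m/min
The level is dropping at 2527/(9801π) ≈ 0.08207 m/min.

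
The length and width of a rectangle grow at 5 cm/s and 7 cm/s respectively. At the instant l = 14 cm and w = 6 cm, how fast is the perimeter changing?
24 cm/s

P = 2(l + w)
dP/dt = 2(dl/dt + dw/dt) = 2(5 + 7) = 24 cm/s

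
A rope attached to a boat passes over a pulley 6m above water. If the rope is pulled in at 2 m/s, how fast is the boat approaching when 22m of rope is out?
11√7/14 ≈ 2.079 m/s

rope² = x² + 6²
x = √(22² - 6²) = 8√7
dx/dt = (rope/x) · d(rope)/dt = (22/(8√7)) · (-2) = -11√7/14 m/s
The boat approaches at 11√7/14 ≈ 2.079 m/s.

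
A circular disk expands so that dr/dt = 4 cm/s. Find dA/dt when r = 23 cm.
184π cm²/s

A = πr²
dA/dt = 2πr · dr/dt = 2π(23)(4) = 184π cm²/s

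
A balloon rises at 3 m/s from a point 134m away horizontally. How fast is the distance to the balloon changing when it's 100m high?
150√6989/6989 ≈ 1.794 m/s

z² = 134² + y²
z = √(134² + 100²) = 2√6989
dz/dt = y/z · dy/dt = 100/(2√6989) · 3 = 150√6989/6989 ≈ 1.794 m/s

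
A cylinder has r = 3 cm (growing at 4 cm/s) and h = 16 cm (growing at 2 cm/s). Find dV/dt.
402π cm³/s

V = πr²h
dV/dt = 2πrh·dr/dt + πr²·dh/dt
= 2π(3)(16)(4) + π(3)²(2)
= 402π cm³/s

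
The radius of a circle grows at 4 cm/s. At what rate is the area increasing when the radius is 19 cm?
152π cm²/s

A = πr²
dA/dt = 2πr · dr/dt = 2π(19)(4) = 152π cm²/s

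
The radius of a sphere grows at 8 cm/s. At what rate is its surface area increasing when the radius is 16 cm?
1024π cm²/s

S = 4πr²
dS/dt = dS/dr · dr/dt = 8πr · 8
At r = 16: dS/dt = 1024π cm²/s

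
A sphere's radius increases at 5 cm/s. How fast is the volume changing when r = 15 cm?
4500π cm³/s

V = (4/3)πr³
dV/dt = dV/dr · dr/dt = 4πr² · 5
At r = 15: dV/dt = 4500π cm³/s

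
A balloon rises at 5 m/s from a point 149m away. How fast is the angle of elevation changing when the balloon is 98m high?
0.023424 rad/s

tan(θ) = y/149
sec²(θ) · dθ/dt = (1/149) · dy/dt
dθ/dt = cos²(θ)/149 · 5 = 149/(149² + 98²) · 5
dθ/dt = 0.023424 rad/s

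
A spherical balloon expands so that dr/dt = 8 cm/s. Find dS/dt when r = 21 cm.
1344π cm²/s

S = 4πr²
dS/dt = dS/dr · dr/dt = 8πr · 8
At r = 21: dS/dt = 1344π cm²/s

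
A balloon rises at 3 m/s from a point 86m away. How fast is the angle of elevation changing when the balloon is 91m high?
0.016457 rad/s

tan(θ) = y/86
sec²(θ) · dθ/dt = (1/86) · dy/dt
dθ/dt = cos²(θ)/86 · 3 = 86/(86² + 91²) · 3
dθ/dt = 0.016457 rad/s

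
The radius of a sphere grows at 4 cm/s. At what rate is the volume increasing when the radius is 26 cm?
10816π cm³/s

V = (4/3)πr³
dV/dt = dV/dr · dr/dt = 4πr² · 4
At r = 26: dV/dt = 10816π cm³/s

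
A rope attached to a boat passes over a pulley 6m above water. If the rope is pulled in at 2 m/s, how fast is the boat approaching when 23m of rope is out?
46√493/493 ≈ 2.072 m/s

rope² = x² + 6²
x = √(23² - 6²) = √493
dx/dt = (rope/x) · d(rope)/dt = (23/√493) · (-2) = -46√493/493 m/s
The boat approaches at 46√493/493 ≈ 2.072 m/s.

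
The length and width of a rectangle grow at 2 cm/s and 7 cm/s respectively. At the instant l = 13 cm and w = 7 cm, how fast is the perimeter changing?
18 cm/s

P = 2(l + w)
dP/dt = 2(dl/dt + dw/dt) = 2(2 + 7) = 18 cm/s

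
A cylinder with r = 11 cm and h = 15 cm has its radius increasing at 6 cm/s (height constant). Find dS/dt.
444π cm²/s

S = 2πrh + 2πr² (lateral + bases)
dS/dt = (2πh + 4πr)·dr/dt = (2π·15 + 4π·11)·6
= 444π cm²/s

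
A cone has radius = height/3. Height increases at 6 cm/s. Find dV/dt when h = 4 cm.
32π/3 cm³/s

V = (1/3)π(h/3)²h = πh³/27
dV/dt = πh²/9 · 6
At h = 4: dV/dt = 32π/3 cm³/s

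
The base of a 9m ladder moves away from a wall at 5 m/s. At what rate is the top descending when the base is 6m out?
2√5 ≈ 4.472 m/s

x² + y² = 9²
2x·dx/dt + 2y·dy/dt = 0
dy/dt = -x/y · dx/dt = -6/(3√5) · 5 = -2√5 m/s
The top is descending at 2√5 ≈ 4.472 m/s.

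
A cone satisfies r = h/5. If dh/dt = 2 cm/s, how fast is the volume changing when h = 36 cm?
2592π/25 cm³/s

V = (1/3)π(h/5)²h = πh³/75
dV/dt = πh²/25 · 2
At h = 36: dV/dt = 2592π/25 cm³/s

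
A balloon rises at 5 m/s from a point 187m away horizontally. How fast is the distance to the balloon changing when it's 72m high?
360√40153/40153 ≈ 1.797 m/s

z² = 187² + y²
z = √(187² + 72²) = √40153
dz/dt = y/z · dy/dt = 72/√40153 · 5 = 360√40153/40153 ≈ 1.797 m/s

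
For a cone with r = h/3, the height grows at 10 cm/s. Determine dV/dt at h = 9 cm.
90π cm³/s

V = (1/3)π(h/3)²h = πh³/27
dV/dt = πh²/9 · 10
At h = 9: dV/dt = 90π cm³/s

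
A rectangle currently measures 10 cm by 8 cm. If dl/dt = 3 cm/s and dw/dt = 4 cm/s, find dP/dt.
14 cm/s

P = 2(l + w)
dP/dt = 2(dl/dt + dw/dt) = 2(3 + 4) = 14 cm/s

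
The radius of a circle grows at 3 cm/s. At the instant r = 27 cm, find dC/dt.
6π cm/s

C = 2πr
dC/dt = 2π · dr/dt = 2π · 3 = 6π cm/s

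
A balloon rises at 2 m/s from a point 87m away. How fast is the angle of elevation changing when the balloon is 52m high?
0.016938 rad/s

tan(θ) = y/87
sec²(θ) · dθ/dt = (1/87) · dy/dt
dθ/dt = cos²(θ)/87 · 2 = 87/(87² + 52²) · 2
dθ/dt = 0.016938 rad/s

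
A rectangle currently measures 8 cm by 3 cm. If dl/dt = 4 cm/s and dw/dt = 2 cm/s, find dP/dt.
12 cm/s

P = 2(l + w)
dP/dt = 2(dl/dt + dw/dt) = 2(4 + 2) = 12 cm/s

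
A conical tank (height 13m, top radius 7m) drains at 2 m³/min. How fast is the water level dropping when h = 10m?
169/(2450π) ≈ 0.02196 m/min

r/h = 7/13, so r = (7/13)h
V = (1/3)πr²h = (1/3)π((7/13)h)²h = (49/507)πh³
dV/dh = (49/169)πh²
dh/dt = (dV/dt)/(dV/dh) = -2/((49/169)π·10²) = -169/(2450π) m/min
The level is dropping at 169/(2450π) ≈ 0.02196 m/min.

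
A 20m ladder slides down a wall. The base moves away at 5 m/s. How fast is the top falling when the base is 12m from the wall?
15/4 = 3.75 m/s

x² + y² = 20²
2x·dx/dt + 2y·dy/dt = 0
dy/dt = -x/y · dx/dt = -12/16 · 5 = -15/4 m/s
The top is descending at 15/4 = 3.75 m/s.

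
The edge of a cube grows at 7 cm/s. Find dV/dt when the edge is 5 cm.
525 cm³/s

V = s³
dV/dt = 3s² · ds/dt = 3·5²·7 = 525 cm³/s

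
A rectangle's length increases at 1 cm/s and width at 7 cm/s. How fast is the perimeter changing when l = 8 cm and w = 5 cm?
16 cm/s

P = 2(l + w)
dP/dt = 2(dl/dt + dw/dt) = 2(1 + 7) = 16 cm/s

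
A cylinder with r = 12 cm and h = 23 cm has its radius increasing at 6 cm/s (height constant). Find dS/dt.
564π cm²/s

S = 2πrh + 2πr² (lateral + bases)
dS/dt = (2πh + 4πr)·dr/dt = (2π·23 + 4π·12)·6
= 564π cm²/s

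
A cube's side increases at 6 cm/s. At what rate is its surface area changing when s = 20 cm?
1440 cm²/s

A = 6s²
dA/dt = 12s · ds/dt = 12·20·6 = 1440 cm²/s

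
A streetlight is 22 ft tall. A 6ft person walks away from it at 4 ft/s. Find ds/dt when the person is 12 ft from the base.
3/2 ft/s

By similar triangles: 22/(x+s) = 6/s
Solving: s = 6x/16
ds/dt = 6/16 · dx/dt = 3/8 · 4 = 3/2 ft/s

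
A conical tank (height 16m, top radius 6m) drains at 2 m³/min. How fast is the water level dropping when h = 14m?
32/(441π) ≈ 0.0231 m/min

r/h = 6/16, so r = (3/8)h
V = (1/3)πr²h = (1/3)π((3/8)h)²h = (3/64)πh³
dV/dh = (9/64)πh²
dh/dt = (dV/dt)/(dV/dh) = -2/((9/64)π·14²) = -32/(441π) m/min
The level is dropping at 32/(441π) ≈ 0.0231 m/min.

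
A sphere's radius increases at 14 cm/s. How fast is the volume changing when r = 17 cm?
16184π cm³/s

V = (4/3)πr³
dV/dt = dV/dr · dr/dt = 4πr² · 14
At r = 17: dV/dt = 16184π cm³/s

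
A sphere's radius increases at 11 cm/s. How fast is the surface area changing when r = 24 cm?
2112π cm²/s

S = 4πr²
dS/dt = dS/dr · dr/dt = 8πr · 11
At r = 24: dS/dt = 2112π cm²/s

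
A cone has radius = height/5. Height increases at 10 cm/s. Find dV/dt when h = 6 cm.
72π/5 cm³/s

V = (1/3)π(h/5)²h = πh³/75
dV/dt = πh²/25 · 10
At h = 6: dV/dt = 72π/5 cm³/s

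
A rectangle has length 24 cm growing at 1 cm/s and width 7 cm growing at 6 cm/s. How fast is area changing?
151 cm²/s

A = lw
dA/dt = w·dl/dt + l·dw/dt = 7·1 + 24·6 = 151 cm²/s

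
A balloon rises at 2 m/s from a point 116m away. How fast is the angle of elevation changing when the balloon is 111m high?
0.009 rad/s

tan(θ) = y/116
sec²(θ) · dθ/dt = (1/116) · dy/dt
dθ/dt = cos²(θ)/116 · 2 = 116/(116² + 111²) · 2
dθ/dt = 0.009 rad/s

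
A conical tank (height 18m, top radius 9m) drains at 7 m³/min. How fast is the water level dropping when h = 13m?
28/(169π) ≈ 0.05274 m/min

r/h = 9/18, so r = (1/2)h
V = (1/3)πr²h = (1/3)π((1/2)h)²h = (1/12)πh³
dV/dh = (1/4)πh²
dh/dt = (dV/dt)/(dV/dh) = -7/((1/4)π·13²) = -28/(169π) m/min
The level is dropping at 28/(169π) ≈ 0.05274 m/min.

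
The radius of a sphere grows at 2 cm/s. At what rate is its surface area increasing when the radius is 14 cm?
224π cm²/s

S = 4πr²
dS/dt = dS/dr · dr/dt = 8πr · 2
At r = 14: dS/dt = 224π cm²/s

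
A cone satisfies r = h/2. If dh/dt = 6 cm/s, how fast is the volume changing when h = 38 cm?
2166π cm³/s

V = (1/3)π(h/2)²h = πh³/12
dV/dt = πh²/4 · 6
At h = 38: dV/dt = 2166π cm³/s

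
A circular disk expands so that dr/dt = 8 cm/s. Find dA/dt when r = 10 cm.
160π cm²/s

A = πr²
dA/dt = 2πr · dr/dt = 2π(10)(8) = 160π cm²/s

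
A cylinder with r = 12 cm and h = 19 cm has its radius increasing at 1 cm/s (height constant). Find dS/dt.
86π cm²/s

S = 2πrh + 2πr² (lateral + bases)
dS/dt = (2πh + 4πr)·dr/dt = (2π·19 + 4π·12)·1
= 86π cm²/s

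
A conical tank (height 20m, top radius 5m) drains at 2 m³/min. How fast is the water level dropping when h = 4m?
2/π ≈ 0.6366 m/min

r/h = 5/20, so r = (1/4)h
V = (1/3)πr²h = (1/3)π((1/4)h)²h = (1/48)πh³
dV/dh = (1/16)πh²
dh/dt = (dV/dt)/(dV/dh) = -2/((1/16)π·4²) = -2/π m/min
The level is dropping at 2/π ≈ 0.6366 m/min.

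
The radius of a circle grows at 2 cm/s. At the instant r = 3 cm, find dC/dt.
4π cm/s

C = 2πr
dC/dt = 2π · dr/dt = 2π · 2 = 4π cm/s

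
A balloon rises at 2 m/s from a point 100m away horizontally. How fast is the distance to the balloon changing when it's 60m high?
3√34/17 ≈ 1.029 m/s

z² = 100² + y²
z = √(100² + 60²) = 20√34
dz/dt = y/z · dy/dt = 60/(20√34) · 2 = 3√34/17 ≈ 1.029 m/s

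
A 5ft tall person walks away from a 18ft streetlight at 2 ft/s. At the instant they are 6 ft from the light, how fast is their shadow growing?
10/13 ft/s

By similar triangles: 18/(x+s) = 5/s
Solving: s = 5x/13
ds/dt = 5/13 · dx/dt = 5/13 · 2 = 10/13 ft/s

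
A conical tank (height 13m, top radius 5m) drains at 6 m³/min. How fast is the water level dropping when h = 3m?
338/(75π) ≈ 1.435 m/min

r/h = 5/13, so r = (5/13)h
V = (1/3)πr²h = (1/3)π((5/13)h)²h = (25/507)πh³
dV/dh = (25/169)πh²
dh/dt = (dV/dt)/(dV/dh) = -6/((25/169)π·3²) = -338/(75π) m/min
The level is dropping at 338/(75π) ≈ 1.435 m/min.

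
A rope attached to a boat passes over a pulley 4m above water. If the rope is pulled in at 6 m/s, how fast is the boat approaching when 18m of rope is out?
54√77/77 ≈ 6.154 m/s

rope² = x² + 4²
x = √(18² - 4²) = 2√77
dx/dt = (rope/x) · d(rope)/dt = (18/(2√77)) · (-6) = -54√77/77 m/s
The boat approaches at 54√77/77 ≈ 6.154 m/s.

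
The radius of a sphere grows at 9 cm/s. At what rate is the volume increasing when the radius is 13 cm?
6084π cm³/s

V = (4/3)πr³
dV/dt = dV/dr · dr/dt = 4πr² · 9
At r = 13: dV/dt = 6084π cm³/s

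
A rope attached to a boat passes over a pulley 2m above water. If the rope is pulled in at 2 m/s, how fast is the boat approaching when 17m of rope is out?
34√285/285 ≈ 2.014 m/s

rope² = x² + 2²
x = √(17² - 2²) = √285
dx/dt = (rope/x) · d(rope)/dt = (17/√285) · (-2) = -34√285/285 m/s
The boat approaches at 34√285/285 ≈ 2.014 m/s.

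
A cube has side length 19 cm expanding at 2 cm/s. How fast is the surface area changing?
456 cm²/s

A = 6s²
dA/dt = 12s · ds/dt = 12·19·2 = 456 cm²/s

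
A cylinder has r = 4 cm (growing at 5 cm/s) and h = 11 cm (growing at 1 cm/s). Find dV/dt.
456π cm³/s

V = πr²h
dV/dt = 2πrh·dr/dt + πr²·dh/dt
= 2π(4)(11)(5) + π(4)²(1)
= 456π cm³/s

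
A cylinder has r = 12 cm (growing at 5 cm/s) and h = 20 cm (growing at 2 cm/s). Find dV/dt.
2688π cm³/s

V = πr²h
dV/dt = 2πrh·dr/dt + πr²·dh/dt
= 2π(12)(20)(5) + π(12)²(2)
= 2688π cm³/s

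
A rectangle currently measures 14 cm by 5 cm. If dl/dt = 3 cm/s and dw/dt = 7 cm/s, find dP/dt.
20 cm/s

P = 2(l + w)
dP/dt = 2(dl/dt + dw/dt) = 2(3 + 7) = 20 cm/s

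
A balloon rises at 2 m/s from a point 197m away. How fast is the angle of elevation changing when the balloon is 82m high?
0.008653 rad/s

tan(θ) = y/197
sec²(θ) · dθ/dt = (1/197) · dy/dt
dθ/dt = cos²(θ)/197 · 2 = 197/(197² + 82²) · 2
dθ/dt = 0.008653 rad/s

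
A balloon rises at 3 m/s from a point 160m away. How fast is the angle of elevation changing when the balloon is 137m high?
0.010818 rad/s

tan(θ) = y/160
sec²(θ) · dθ/dt = (1/160) · dy/dt
dθ/dt = cos²(θ)/160 · 3 = 160/(160² + 137²) · 3
dθ/dt = 0.010818 rad/s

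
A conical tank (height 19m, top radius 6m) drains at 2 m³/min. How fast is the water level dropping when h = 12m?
361/(2592π) ≈ 0.04433 m/min

r/h = 6/19, so r = (6/19)h
V = (1/3)πr²h = (1/3)π((6/19)h)²h = (12/361)πh³
dV/dh = (36/361)πh²
dh/dt = (dV/dt)/(dV/dh) = -2/((36/361)π·12²) = -361/(2592π) m/min
The level is dropping at 361/(2592π) ≈ 0.04433 m/min.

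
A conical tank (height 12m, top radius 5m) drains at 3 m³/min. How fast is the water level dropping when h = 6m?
12/(25π) ≈ 0.1528 m/min

r/h = 5/12, so r = (5/12)h
V = (1/3)πr²h = (1/3)π((5/12)h)²h = (25/432)πh³
dV/dh = (25/144)πh²
dh/dt = (dV/dt)/(dV/dh) = -3/((25/144)π·6²) = -12/(25π) m/min
The level is dropping at 12/(25π) ≈ 0.1528 m/min.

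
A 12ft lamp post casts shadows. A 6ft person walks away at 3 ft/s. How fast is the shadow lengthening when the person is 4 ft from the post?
3 ft/s

By similar triangles: 12/(x+s) = 6/s
Solving: s = 6x/6
ds/dt = 6/6 · dx/dt = 1 · 3 = 3 ft/s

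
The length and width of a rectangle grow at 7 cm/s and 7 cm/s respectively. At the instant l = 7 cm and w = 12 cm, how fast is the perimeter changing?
28 cm/s

P = 2(l + w)
dP/dt = 2(dl/dt + dw/dt) = 2(7 + 7) = 28 cm/s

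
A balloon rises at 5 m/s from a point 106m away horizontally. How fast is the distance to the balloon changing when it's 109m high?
545√23117/23117 ≈ 3.585 m/s

z² = 106² + y²
z = √(106² + 109²) = √23117
dz/dt = y/z · dy/dt = 109/√23117 · 5 = 545√23117/23117 ≈ 3.585 m/s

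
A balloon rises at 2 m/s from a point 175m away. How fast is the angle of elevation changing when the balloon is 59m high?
0.010262 rad/s

tan(θ) = y/175
sec²(θ) · dθ/dt = (1/175) · dy/dt
dθ/dt = cos²(θ)/175 · 2 = 175/(175² + 59²) · 2
dθ/dt = 0.010262 rad/s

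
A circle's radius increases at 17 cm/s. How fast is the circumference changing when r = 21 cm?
34π cm/s

C = 2πr
dC/dt = 2π · dr/dt = 2π · 17 = 34π cm/s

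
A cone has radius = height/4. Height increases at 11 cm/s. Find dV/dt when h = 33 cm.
11979π/16 cm³/s

V = (1/3)π(h/4)²h = πh³/48
dV/dt = πh²/16 · 11
At h = 33: dV/dt = 11979π/16 cm³/s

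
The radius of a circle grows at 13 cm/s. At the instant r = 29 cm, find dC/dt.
26π cm/s

C = 2πr
dC/dt = 2π · dr/dt = 2π · 13 = 26π cm/s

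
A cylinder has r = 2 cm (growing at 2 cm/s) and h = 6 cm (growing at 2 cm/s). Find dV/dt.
56π cm³/s

V = πr²h
dV/dt = 2πrh·dr/dt + πr²·dh/dt
= 2π(2)(6)(2) + π(2)²(2)
= 56π cm³/s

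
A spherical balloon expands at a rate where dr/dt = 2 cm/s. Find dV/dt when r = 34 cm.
9248π cm³/s

V = (4/3)πr³
dV/dt = dV/dr · dr/dt = 4πr² · 2
At r = 34: dV/dt = 9248π cm³/s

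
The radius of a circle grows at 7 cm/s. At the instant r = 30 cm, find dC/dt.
14π cm/s

C = 2πr
dC/dt = 2π · dr/dt = 2π · 7 = 14π cm/s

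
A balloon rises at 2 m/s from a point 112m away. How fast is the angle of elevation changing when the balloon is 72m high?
0.012635 rad/s

tan(θ) = y/112
sec²(θ) · dθ/dt = (1/112) · dy/dt
dθ/dt = cos²(θ)/112 · 2 = 112/(112² + 72²) · 2
dθ/dt = 0.012635 rad/s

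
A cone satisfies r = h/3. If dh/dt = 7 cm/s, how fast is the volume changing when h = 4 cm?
112π/9 cm³/s

V = (1/3)π(h/3)²h = πh³/27
dV/dt = πh²/9 · 7
At h = 4: dV/dt = 112π/9 cm³/s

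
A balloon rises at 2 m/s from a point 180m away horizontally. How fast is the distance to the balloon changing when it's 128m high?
64√3049/3049 ≈ 1.159 m/s

z² = 180² + y²
z = √(180² + 128²) = 4√3049
dz/dt = y/z · dy/dt = 128/(4√3049) · 2 = 64√3049/3049 ≈ 1.159 m/s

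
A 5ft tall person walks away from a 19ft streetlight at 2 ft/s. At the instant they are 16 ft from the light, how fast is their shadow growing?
5/7 ft/s

By similar triangles: 19/(x+s) = 5/s
Solving: s = 5x/14
ds/dt = 5/14 · dx/dt = 5/14 · 2 = 5/7 ft/s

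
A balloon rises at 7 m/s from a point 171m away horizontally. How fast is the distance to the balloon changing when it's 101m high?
707√39442/39442 ≈ 3.56 m/s

z² = 171² + y²
z = √(171² + 101²) = √39442
dz/dt = y/z · dy/dt = 101/√39442 · 7 = 707√39442/39442 ≈ 3.56 m/s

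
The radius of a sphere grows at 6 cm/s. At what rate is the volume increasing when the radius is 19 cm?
8664π cm³/s

V = (4/3)πr³
dV/dt = dV/dr · dr/dt = 4πr² · 6
At r = 19: dV/dt = 8664π cm³/s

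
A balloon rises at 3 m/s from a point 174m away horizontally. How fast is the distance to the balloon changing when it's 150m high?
75√1466/1466 ≈ 1.959 m/s

z² = 174² + y²
z = √(174² + 150²) = 6√1466
dz/dt = y/z · dy/dt = 150/(6√1466) · 3 = 75√1466/1466 ≈ 1.959 m/s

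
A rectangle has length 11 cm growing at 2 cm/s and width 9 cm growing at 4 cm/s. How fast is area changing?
62 cm²/s

A = lw
dA/dt = w·dl/dt + l·dw/dt = 9·2 + 11·4 = 62 cm²/s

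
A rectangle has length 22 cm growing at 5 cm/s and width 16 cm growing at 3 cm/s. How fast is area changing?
146 cm²/s

A = lw
dA/dt = w·dl/dt + l·dw/dt = 16·5 + 22·3 = 146 cm²/s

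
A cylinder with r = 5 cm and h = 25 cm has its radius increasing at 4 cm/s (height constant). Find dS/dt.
280π cm²/s

S = 2πrh + 2πr² (lateral + bases)
dS/dt = (2πh + 4πr)·dr/dt = (2π·25 + 4π·5)·4
= 280π cm²/s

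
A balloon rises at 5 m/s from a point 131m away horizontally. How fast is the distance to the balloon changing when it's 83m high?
83√962/962 ≈ 2.676 m/s

z² = 131² + y²
z = √(131² + 83²) = 5√962
dz/dt = y/z · dy/dt = 83/(5√962) · 5 = 83√962/962 ≈ 2.676 m/s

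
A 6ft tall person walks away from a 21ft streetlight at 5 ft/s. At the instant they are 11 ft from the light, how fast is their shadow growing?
2 ft/s

By similar triangles: 21/(x+s) = 6/s
Solving: s = 6x/15
ds/dt = 6/15 · dx/dt = 2/5 · 5 = 2 ft/s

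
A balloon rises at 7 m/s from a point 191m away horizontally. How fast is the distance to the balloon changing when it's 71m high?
497√41522/41522 ≈ 2.439 m/s

z² = 191² + y²
z = √(191² + 71²) = √41522
dz/dt = y/z · dy/dt = 71/√41522 · 7 = 497√41522/41522 ≈ 2.439 m/s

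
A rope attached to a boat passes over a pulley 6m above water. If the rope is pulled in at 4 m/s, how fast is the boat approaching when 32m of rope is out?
64√247/247 ≈ 4.072 m/s

rope² = x² + 6²
x = √(32² - 6²) = 2√247
dx/dt = (rope/x) · d(rope)/dt = (32/(2√247)) · (-4) = -64√247/247 m/s
The boat approaches at 64√247/247 ≈ 4.072 m/s.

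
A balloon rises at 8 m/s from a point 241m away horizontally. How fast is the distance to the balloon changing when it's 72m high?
576√63265/63265 ≈ 2.29 m/s

z² = 241² + y²
z = √(241² + 72²) = √63265
dz/dt = y/z · dy/dt = 72/√63265 · 8 = 576√63265/63265 ≈ 2.29 m/s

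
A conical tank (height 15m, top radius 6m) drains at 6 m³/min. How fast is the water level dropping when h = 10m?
3/(8π) ≈ 0.1194 m/min

r/h = 6/15, so r = (2/5)h
V = (1/3)πr²h = (1/3)π((2/5)h)²h = (4/75)πh³
dV/dh = (4/25)πh²
dh/dt = (dV/dt)/(dV/dh) = -6/((4/25)π·10²) = -3/(8π) m/min
The level is dropping at 3/(8π) ≈ 0.1194 m/min.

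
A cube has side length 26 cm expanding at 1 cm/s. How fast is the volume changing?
2028 cm³/s

V = s³
dV/dt = 3s² · ds/dt = 3·26²·1 = 2028 cm³/s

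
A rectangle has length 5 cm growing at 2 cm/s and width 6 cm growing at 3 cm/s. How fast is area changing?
27 cm²/s

A = lw
dA/dt = w·dl/dt + l·dw/dt = 6·2 + 5·3 = 27 cm²/s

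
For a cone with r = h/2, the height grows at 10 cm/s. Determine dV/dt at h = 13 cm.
845π/2 cm³/s

V = (1/3)π(h/2)²h = πh³/12
dV/dt = πh²/4 · 10
At h = 13: dV/dt = 845π/2 cm³/s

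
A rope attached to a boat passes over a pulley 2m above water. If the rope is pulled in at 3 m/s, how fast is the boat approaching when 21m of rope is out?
63√437/437 ≈ 3.014 m/s

rope² = x² + 2²
x = √(21² - 2²) = √437
dx/dt = (rope/x) · d(rope)/dt = (21/√437) · (-3) = -63√437/437 m/s
The boat approaches at 63√437/437 ≈ 3.014 m/s.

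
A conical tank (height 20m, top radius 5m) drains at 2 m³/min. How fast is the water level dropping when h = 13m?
32/(169π) ≈ 0.06027 m/min

r/h = 5/20, so r = (1/4)h
V = (1/3)πr²h = (1/3)π((1/4)h)²h = (1/48)πh³
dV/dh = (1/16)πh²
dh/dt = (dV/dt)/(dV/dh) = -2/((1/16)π·13²) = -32/(169π) m/min
The level is dropping at 32/(169π) ≈ 0.06027 m/min.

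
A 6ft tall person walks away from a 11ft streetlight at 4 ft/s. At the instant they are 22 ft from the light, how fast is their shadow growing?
24/5 ft/s

By similar triangles: 11/(x+s) = 6/s
Solving: s = 6x/5
ds/dt = 6/5 · dx/dt = 6/5 · 4 = 24/5 ft/s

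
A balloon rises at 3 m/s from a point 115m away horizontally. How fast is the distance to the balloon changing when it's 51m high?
153√15826/15826 ≈ 1.216 m/s

z² = 115² + y²
z = √(115² + 51²) = √15826
dz/dt = y/z · dy/dt = 51/√15826 · 3 = 153√15826/15826 ≈ 1.216 m/s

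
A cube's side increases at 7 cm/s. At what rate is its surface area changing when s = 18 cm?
1512 cm²/s

A = 6s²
dA/dt = 12s · ds/dt = 12·18·7 = 1512 cm²/s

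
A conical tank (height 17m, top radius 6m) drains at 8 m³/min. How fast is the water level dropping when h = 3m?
578/(81π) ≈ 2.271 m/min

r/h = 6/17, so r = (6/17)h
V = (1/3)πr²h = (1/3)π((6/17)h)²h = (12/289)πh³
dV/dh = (36/289)πh²
dh/dt = (dV/dt)/(dV/dh) = -8/((36/289)π·3²) = -578/(81π) m/min
The level is dropping at 578/(81π) ≈ 2.271 m/min.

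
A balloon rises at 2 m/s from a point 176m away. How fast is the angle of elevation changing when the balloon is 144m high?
0.006807 rad/s

tan(θ) = y/176
sec²(θ) · dθ/dt = (1/176) · dy/dt
dθ/dt = cos²(θ)/176 · 2 = 176/(176² + 144²) · 2
dθ/dt = 0.006807 rad/s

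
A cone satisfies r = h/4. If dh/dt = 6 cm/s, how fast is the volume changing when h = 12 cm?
54π cm³/s

V = (1/3)π(h/4)²h = πh³/48
dV/dt = πh²/16 · 6
At h = 12: dV/dt = 54π cm³/s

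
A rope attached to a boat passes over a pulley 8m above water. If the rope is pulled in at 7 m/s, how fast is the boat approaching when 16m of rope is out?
14√3/3 ≈ 8.083 m/s

rope² = x² + 8²
x = √(16² - 8²) = 8√3
dx/dt = (rope/x) · d(rope)/dt = (16/(8√3)) · (-7) = -14√3/3 m/s
The boat approaches at 14√3/3 ≈ 8.083 m/s.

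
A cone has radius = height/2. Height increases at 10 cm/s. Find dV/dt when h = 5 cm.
125π/2 cm³/s

V = (1/3)π(h/2)²h = πh³/12
dV/dt = πh²/4 · 10
At h = 5: dV/dt = 125π/2 cm³/s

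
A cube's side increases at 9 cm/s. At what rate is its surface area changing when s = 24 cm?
2592 cm²/s

A = 6s²
dA/dt = 12s · ds/dt = 12·24·9 = 2592 cm²/s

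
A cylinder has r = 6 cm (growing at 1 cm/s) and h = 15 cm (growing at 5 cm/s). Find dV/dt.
360π cm³/s

V = πr²h
dV/dt = 2πrh·dr/dt + πr²·dh/dt
= 2π(6)(15)(1) + π(6)²(5)
= 360π cm³/s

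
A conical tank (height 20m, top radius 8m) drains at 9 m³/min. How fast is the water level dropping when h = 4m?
225/(64π) ≈ 1.119 m/min

r/h = 8/20, so r = (2/5)h
V = (1/3)πr²h = (1/3)π((2/5)h)²h = (4/75)πh³
dV/dh = (4/25)πh²
dh/dt = (dV/dt)/(dV/dh) = -9/((4/25)π·4²) = -225/(64π) m/min
The level is dropping at 225/(64π) ≈ 1.119 m/min.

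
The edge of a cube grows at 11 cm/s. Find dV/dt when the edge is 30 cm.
29700 cm³/s

V = s³
dV/dt = 3s² · ds/dt = 3·30²·11 = 29700 cm³/s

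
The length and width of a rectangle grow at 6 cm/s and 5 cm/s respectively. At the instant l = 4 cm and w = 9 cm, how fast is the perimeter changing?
22 cm/s

P = 2(l + w)
dP/dt = 2(dl/dt + dw/dt) = 2(6 + 5) = 22 cm/s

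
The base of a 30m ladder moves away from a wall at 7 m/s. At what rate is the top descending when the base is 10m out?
7√2/4 ≈ 2.475 m/s

x² + y² = 30²
2x·dx/dt + 2y·dy/dt = 0
dy/dt = -x/y · dx/dt = -10/(20√2) · 7 = -7√2/4 m/s
The top is descending at 7√2/4 ≈ 2.475 m/s.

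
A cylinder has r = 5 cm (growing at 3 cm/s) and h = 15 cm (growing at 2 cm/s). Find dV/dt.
500π cm³/s

V = πr²h
dV/dt = 2πrh·dr/dt + πr²·dh/dt
= 2π(5)(15)(3) + π(5)²(2)
= 500π cm³/s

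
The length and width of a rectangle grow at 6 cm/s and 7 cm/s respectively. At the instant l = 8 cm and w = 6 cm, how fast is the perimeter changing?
26 cm/s

P = 2(l + w)
dP/dt = 2(dl/dt + dw/dt) = 2(6 + 7) = 26 cm/s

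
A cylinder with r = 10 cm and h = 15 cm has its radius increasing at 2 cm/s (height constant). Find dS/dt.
140π cm²/s

S = 2πrh + 2πr² (lateral + bases)
dS/dt = (2πh + 4πr)·dr/dt = (2π·15 + 4π·10)·2
= 140π cm²/s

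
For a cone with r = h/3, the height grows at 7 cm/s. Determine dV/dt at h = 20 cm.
2800π/9 cm³/s

V = (1/3)π(h/3)²h = πh³/27
dV/dt = πh²/9 · 7
At h = 20: dV/dt = 2800π/9 cm³/s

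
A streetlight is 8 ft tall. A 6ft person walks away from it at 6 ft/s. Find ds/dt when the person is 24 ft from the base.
18 ft/s

By similar triangles: 8/(x+s) = 6/s
Solving: s = 6x/2
ds/dt = 6/2 · dx/dt = 3 · 6 = 18 ft/s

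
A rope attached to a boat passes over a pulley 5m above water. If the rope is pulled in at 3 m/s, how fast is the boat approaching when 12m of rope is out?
36√119/119 ≈ 3.3 m/s

rope² = x² + 5²
x = √(12² - 5²) = √119
dx/dt = (rope/x) · d(rope)/dt = (12/√119) · (-3) = -36√119/119 m/s
The boat approaches at 36√119/119 ≈ 3.3 m/s.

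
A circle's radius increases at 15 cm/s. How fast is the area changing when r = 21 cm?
630π cm²/s

A = πr²
dA/dt = 2πr · dr/dt = 2π(21)(15) = 630π cm²/s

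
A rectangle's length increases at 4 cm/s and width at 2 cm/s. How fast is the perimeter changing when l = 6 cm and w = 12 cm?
12 cm/s

P = 2(l + w)
dP/dt = 2(dl/dt + dw/dt) = 2(4 + 2) = 12 cm/s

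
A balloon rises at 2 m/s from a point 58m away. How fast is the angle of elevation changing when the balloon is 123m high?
0.006273 rad/s

tan(θ) = y/58
sec²(θ) · dθ/dt = (1/58) · dy/dt
dθ/dt = cos²(θ)/58 · 2 = 58/(58² + 123²) · 2
dθ/dt = 0.006273 rad/s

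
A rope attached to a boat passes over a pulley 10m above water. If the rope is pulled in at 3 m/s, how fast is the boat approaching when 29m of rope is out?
29√741/247 ≈ 3.196 m/s

rope² = x² + 10²
x = √(29² - 10²) = √741
dx/dt = (rope/x) · d(rope)/dt = (29/√741) · (-3) = -29√741/247 m/s
The boat approaches at 29√741/247 ≈ 3.196 m/s.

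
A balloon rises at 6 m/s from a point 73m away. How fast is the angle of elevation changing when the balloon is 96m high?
0.030113 rad/s

tan(θ) = y/73
sec²(θ) · dθ/dt = (1/73) · dy/dt
dθ/dt = cos²(θ)/73 · 6 = 73/(73² + 96²) · 6
dθ/dt = 0.030113 rad/s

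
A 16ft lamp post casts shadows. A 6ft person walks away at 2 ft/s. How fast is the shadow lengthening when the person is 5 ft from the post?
6/5 ft/s

By similar triangles: 16/(x+s) = 6/s
Solving: s = 6x/10
ds/dt = 6/10 · dx/dt = 3/5 · 2 = 6/5 ft/s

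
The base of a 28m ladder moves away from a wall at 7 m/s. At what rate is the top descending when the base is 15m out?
105√559/559 ≈ 4.441 m/s

x² + y² = 28²
2x·dx/dt + 2y·dy/dt = 0
dy/dt = -x/y · dx/dt = -15/√559 · 7 = -105√559/559 m/s
The top is descending at 105√559/559 ≈ 4.441 m/s.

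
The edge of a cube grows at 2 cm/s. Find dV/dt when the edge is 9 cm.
486 cm³/s

V = s³
dV/dt = 3s² · ds/dt = 3·9²·2 = 486 cm³/s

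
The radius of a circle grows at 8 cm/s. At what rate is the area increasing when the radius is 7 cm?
112π cm²/s

A = πr²
dA/dt = 2πr · dr/dt = 2π(7)(8) = 112π cm²/s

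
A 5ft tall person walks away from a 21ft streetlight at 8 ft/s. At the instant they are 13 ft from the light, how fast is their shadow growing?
5/2 ft/s

By similar triangles: 21/(x+s) = 5/s
Solving: s = 5x/16
ds/dt = 5/16 · dx/dt = 5/16 · 8 = 5/2 ft/s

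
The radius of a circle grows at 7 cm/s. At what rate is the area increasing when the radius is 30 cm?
420π cm²/s

A = πr²
dA/dt = 2πr · dr/dt = 2π(30)(7) = 420π cm²/s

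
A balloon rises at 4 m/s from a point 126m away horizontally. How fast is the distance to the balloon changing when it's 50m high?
50√4594/2297 ≈ 1.475 m/s

z² = 126² + y²
z = √(126² + 50²) = 2√4594
dz/dt = y/z · dy/dt = 50/(2√4594) · 4 = 50√4594/2297 ≈ 1.475 m/s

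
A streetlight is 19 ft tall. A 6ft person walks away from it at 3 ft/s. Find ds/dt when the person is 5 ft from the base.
18/13 ft/s

By similar triangles: 19/(x+s) = 6/s
Solving: s = 6x/13
ds/dt = 6/13 · dx/dt = 6/13 · 3 = 18/13 ft/s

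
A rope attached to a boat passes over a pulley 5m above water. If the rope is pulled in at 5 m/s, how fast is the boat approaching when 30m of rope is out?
6√35/7 ≈ 5.071 m/s

rope² = x² + 5²
x = √(30² - 5²) = 5√35
dx/dt = (rope/x) · d(rope)/dt = (30/(5√35)) · (-5) = -6√35/7 m/s
The boat approaches at 6√35/7 ≈ 5.071 m/s.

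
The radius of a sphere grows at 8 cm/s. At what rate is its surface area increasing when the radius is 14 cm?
896π cm²/s

S = 4πr²
dS/dt = dS/dr · dr/dt = 8πr · 8
At r = 14: dS/dt = 896π cm²/s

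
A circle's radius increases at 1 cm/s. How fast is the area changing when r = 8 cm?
16π cm²/s

A = πr²
dA/dt = 2πr · dr/dt = 2π(8)(1) = 16π cm²/s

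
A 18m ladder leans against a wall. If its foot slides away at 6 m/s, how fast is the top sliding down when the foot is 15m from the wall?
30√11/11 ≈ 9.045 m/s

x² + y² = 18²
2x·dx/dt + 2y·dy/dt = 0
dy/dt = -x/y · dx/dt = -15/(3√11) · 6 = -30√11/11 m/s
The top is descending at 30√11/11 ≈ 9.045 m/s.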